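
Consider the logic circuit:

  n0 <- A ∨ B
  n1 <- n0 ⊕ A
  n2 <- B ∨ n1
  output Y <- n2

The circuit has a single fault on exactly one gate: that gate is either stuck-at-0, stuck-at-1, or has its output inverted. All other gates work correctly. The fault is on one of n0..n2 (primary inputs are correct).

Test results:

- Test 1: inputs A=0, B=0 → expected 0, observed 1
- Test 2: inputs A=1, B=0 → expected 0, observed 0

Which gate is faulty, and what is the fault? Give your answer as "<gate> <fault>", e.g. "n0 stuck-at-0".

n0 stuck-at-1

Fault-free values for test 1 (A=0, B=0): n0=0, n1=0, n2=0, giving Y=0. Observed 1.
Test 1: faults giving observed 1 are {n0 stuck-at-1, n0 inverted output, n1 stuck-at-1, n1 inverted output, n2 stuck-at-1, n2 inverted output}.
Test 2 (A=1, B=0): fault-free n0=1, n1=0, n2=0 → 0; observed 0. Eliminates n0 inverted output, n1 stuck-at-1, n1 inverted output, n2 stuck-at-1, n2 inverted output.
Only n0 stuck-at-1 is consistent with every test.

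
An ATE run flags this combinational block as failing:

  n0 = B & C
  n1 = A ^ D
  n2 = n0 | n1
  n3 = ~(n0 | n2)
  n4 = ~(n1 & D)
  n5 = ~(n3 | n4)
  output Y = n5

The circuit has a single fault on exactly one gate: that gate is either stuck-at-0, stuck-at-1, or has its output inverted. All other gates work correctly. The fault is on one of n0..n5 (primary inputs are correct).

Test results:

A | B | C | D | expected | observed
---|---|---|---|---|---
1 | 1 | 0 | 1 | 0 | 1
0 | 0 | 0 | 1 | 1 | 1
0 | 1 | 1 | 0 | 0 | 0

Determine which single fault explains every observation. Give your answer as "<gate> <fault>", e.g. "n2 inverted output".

Fault-free values for test 1 (A=1, B=1, C=0, D=1): n0=0, n1=0, n2=0, n3=1, n4=1, n5=0, giving Y=0. Observed 1.
Test 1: faults giving observed 1 are {n1 stuck-at-1, n1 inverted output, n5 stuck-at-1, n5 inverted output}.
Test 2 (A=0, B=0, C=0, D=1): fault-free n0=0, n1=1, n2=1, n3=0, n4=0, n5=1 → 1; observed 1. Eliminates n1 inverted output, n5 inverted output.
Test 3 (A=0, B=1, C=1, D=0): fault-free n0=1, n1=0, n2=1, n3=0, n4=1, n5=0 → 0; observed 0. Eliminates n5 stuck-at-1.
Only n1 stuck-at-1 is consistent with every test.

n1 stuck-at-1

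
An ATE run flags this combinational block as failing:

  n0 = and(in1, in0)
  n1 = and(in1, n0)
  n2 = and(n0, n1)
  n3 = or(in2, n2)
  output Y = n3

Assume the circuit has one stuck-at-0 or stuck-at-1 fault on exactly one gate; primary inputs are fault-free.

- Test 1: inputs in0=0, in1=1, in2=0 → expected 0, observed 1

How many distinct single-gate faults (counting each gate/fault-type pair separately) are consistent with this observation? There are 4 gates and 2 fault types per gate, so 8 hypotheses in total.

Fault-free: n0=0, n1=0, n2=0, n3=0 → 0. Observed 1.
  n0 stuck-at-0: output 0 ✗
  n0 stuck-at-1: output 1 ✓
  n1 stuck-at-0: output 0 ✗
  n1 stuck-at-1: output 0 ✗
  n2 stuck-at-0: output 0 ✗
  n2 stuck-at-1: output 1 ✓
  n3 stuck-at-0: output 0 ✗
  n3 stuck-at-1: output 1 ✓
Consistent faults: {n0 stuck-at-1, n2 stuck-at-1, n3 stuck-at-1} — 3 in all.

3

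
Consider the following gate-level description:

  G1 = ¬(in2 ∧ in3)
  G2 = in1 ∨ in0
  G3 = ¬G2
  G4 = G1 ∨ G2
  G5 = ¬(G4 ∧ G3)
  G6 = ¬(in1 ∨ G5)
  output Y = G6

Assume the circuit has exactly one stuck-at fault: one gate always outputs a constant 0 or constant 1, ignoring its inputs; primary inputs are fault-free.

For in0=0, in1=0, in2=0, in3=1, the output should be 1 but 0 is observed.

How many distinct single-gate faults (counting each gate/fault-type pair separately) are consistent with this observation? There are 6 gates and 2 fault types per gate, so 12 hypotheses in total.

Fault-free: G1=1, G2=0, G3=1, G4=1, G5=0, G6=1 → 1. Observed 0.
  G1 stuck-at-0: output 0 ✓
  G1 stuck-at-1: output 1 ✗
  G2 stuck-at-0: output 1 ✗
  G2 stuck-at-1: output 0 ✓
  G3 stuck-at-0: output 0 ✓
  G3 stuck-at-1: output 1 ✗
  G4 stuck-at-0: output 0 ✓
  G4 stuck-at-1: output 1 ✗
  G5 stuck-at-0: output 1 ✗
  G5 stuck-at-1: output 0 ✓
  G6 stuck-at-0: output 0 ✓
  G6 stuck-at-1: output 1 ✗
Consistent faults: {G1 stuck-at-0, G2 stuck-at-1, G3 stuck-at-0, G4 stuck-at-0, G5 stuck-at-1, G6 stuck-at-0} — 6 in all.

6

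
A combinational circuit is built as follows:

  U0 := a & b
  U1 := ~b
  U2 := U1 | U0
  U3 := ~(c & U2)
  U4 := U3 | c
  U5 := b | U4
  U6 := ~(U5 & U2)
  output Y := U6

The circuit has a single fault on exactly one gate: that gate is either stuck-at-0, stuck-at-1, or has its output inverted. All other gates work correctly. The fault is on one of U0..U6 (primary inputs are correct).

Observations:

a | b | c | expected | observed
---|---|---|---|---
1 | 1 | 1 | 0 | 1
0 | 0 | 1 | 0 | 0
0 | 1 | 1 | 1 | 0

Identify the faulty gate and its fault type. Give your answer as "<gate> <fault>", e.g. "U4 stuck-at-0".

U0 inverted output

Fault-free values for test 1 (a=1, b=1, c=1): U0=1, U1=0, U2=1, U3=0, U4=1, U5=1, U6=0, giving Y=0. Observed 1.
Test 1: faults giving observed 1 are {U0 stuck-at-0, U0 inverted output, U2 stuck-at-0, U2 inverted output, U5 stuck-at-0, U5 inverted output, U6 stuck-at-1, U6 inverted output}.
Test 2 (a=0, b=0, c=1): fault-free U0=0, U1=1, U2=1, U3=0, U4=1, U5=1, U6=0 → 0; observed 0. Eliminates U2 stuck-at-0, U2 inverted output, U5 stuck-at-0, U5 inverted output, U6 stuck-at-1, U6 inverted output.
Test 3 (a=0, b=1, c=1): fault-free U0=0, U1=0, U2=0, U3=1, U4=1, U5=1, U6=1 → 1; observed 0. Eliminates U0 stuck-at-0.
Only U0 inverted output is consistent with every test.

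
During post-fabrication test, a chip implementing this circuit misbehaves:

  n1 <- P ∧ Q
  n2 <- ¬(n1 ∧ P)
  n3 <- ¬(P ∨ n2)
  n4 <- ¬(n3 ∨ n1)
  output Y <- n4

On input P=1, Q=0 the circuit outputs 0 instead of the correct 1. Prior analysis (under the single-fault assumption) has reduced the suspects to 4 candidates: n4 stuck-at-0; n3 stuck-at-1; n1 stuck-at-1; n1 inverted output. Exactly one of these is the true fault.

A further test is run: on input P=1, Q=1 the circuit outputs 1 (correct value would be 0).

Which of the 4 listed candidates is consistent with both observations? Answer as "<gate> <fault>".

Evaluate each candidate on input P=1, Q=1:
  n4 stuck-at-0: n1=1, n2=0, n3=0, n4=0 [stuck-at-0] → 0 — eliminated
  n3 stuck-at-1: n1=1, n2=0, n3=1 [stuck-at-1], n4=0 → 0 — eliminated
  n1 stuck-at-1: n1=1 [stuck-at-1], n2=0, n3=0, n4=0 → 0 — eliminated
  n1 inverted output: n1=0 [inverted output], n2=1, n3=0, n4=1 → 1 — matches
Only n1 inverted output reproduces the observed 1.

n1 inverted output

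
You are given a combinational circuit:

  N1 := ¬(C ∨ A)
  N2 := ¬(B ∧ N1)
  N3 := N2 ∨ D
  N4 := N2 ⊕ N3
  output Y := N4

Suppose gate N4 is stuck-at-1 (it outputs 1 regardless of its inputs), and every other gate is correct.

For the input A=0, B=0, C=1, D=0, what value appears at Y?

Propagate with N4 forced: N1=0, N2=1, N3=1, N4=1 [stuck-at-1].
So Y = 1. (Without the fault it would be 0.)

1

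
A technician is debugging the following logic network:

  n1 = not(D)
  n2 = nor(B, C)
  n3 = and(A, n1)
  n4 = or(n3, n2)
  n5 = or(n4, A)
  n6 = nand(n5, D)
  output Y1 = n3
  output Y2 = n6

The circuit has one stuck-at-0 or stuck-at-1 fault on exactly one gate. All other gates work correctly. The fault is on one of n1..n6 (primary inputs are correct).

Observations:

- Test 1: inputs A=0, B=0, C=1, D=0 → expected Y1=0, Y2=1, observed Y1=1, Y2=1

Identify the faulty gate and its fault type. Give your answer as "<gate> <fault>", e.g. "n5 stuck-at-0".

n3 stuck-at-1

Fault-free values for test 1 (A=0, B=0, C=1, D=0): n1=1, n2=0, n3=0, n4=0, n5=0, n6=1, giving Y1=0, Y2=1. Observed Y1=1, Y2=1.
Test 1: faults giving observed Y1=1, Y2=1 are {n3 stuck-at-1}.
Only n3 stuck-at-1 is consistent with every test.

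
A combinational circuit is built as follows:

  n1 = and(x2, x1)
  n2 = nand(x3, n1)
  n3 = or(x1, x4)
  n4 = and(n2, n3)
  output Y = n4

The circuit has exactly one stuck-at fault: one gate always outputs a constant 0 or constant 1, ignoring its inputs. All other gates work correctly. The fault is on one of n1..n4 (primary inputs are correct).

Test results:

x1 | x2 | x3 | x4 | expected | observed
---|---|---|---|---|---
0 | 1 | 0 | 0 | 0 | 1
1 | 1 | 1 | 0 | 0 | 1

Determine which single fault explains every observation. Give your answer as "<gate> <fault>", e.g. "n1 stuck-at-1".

n4 stuck-at-1

Fault-free values for test 1 (x1=0, x2=1, x3=0, x4=0): n1=0, n2=1, n3=0, n4=0, giving Y=0. Observed 1.
Test 1: faults giving observed 1 are {n3 stuck-at-1, n4 stuck-at-1}.
Test 2 (x1=1, x2=1, x3=1, x4=0): fault-free n1=1, n2=0, n3=1, n4=0 → 0; observed 1. Eliminates n3 stuck-at-1.
Only n4 stuck-at-1 is consistent with every test.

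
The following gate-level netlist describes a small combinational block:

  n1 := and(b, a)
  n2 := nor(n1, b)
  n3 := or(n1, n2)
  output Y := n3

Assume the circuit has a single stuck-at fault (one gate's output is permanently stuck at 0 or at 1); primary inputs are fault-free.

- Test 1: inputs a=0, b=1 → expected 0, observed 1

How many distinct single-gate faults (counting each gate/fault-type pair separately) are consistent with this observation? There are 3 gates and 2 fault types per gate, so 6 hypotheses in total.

Fault-free: n1=0, n2=0, n3=0 → 0. Observed 1.
  n1 stuck-at-0: output 0 ✗
  n1 stuck-at-1: output 1 ✓
  n2 stuck-at-0: output 0 ✗
  n2 stuck-at-1: output 1 ✓
  n3 stuck-at-0: output 0 ✗
  n3 stuck-at-1: output 1 ✓
Consistent faults: {n1 stuck-at-1, n2 stuck-at-1, n3 stuck-at-1} — 3 in all.

3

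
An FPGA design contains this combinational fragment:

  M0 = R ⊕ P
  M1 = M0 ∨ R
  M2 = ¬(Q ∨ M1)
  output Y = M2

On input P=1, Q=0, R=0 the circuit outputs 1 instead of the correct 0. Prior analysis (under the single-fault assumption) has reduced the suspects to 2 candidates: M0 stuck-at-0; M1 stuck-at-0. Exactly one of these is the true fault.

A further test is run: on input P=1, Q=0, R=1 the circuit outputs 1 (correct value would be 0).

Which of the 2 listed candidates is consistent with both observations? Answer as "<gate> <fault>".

Evaluate each candidate on input P=1, Q=0, R=1:
  M0 stuck-at-0: M0=0 [stuck-at-0], M1=1, M2=0 → 0 — eliminated
  M1 stuck-at-0: M0=0, M1=0 [stuck-at-0], M2=1 → 1 — matches
Only M1 stuck-at-0 reproduces the observed 1.

M1 stuck-at-0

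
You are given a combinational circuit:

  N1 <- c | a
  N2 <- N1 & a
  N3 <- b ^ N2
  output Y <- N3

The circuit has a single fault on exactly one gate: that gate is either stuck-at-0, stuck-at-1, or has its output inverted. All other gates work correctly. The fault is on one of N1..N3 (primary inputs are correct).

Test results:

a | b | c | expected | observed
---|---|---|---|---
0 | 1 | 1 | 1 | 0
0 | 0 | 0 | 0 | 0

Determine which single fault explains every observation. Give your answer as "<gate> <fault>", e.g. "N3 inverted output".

N3 stuck-at-0

Fault-free values for test 1 (a=0, b=1, c=1): N1=1, N2=0, N3=1, giving Y=1. Observed 0.
Test 1: faults giving observed 0 are {N2 stuck-at-1, N2 inverted output, N3 stuck-at-0, N3 inverted output}.
Test 2 (a=0, b=0, c=0): fault-free N1=0, N2=0, N3=0 → 0; observed 0. Eliminates N2 stuck-at-1, N2 inverted output, N3 inverted output.
Only N3 stuck-at-0 is consistent with every test.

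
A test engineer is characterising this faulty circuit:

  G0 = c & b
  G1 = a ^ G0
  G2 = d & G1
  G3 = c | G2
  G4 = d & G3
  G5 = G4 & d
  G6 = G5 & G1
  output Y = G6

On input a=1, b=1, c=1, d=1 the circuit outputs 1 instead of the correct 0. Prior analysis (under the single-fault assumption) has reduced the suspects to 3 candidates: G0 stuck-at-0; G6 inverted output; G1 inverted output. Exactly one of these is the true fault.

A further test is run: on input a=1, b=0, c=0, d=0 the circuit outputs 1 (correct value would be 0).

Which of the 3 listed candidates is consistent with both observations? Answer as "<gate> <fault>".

Evaluate each candidate on input a=1, b=0, c=0, d=0:
  G0 stuck-at-0: G0=0 [stuck-at-0], G1=1, G2=0, G3=0, G4=0, G5=0, G6=0 → 0 — eliminated
  G6 inverted output: G0=0, G1=1, G2=0, G3=0, G4=0, G5=0, G6=1 [inverted output] → 1 — matches
  G1 inverted output: G0=0, G1=0 [inverted output], G2=0, G3=0, G4=0, G5=0, G6=0 → 0 — eliminated
Only G6 inverted output reproduces the observed 1.

G6 inverted output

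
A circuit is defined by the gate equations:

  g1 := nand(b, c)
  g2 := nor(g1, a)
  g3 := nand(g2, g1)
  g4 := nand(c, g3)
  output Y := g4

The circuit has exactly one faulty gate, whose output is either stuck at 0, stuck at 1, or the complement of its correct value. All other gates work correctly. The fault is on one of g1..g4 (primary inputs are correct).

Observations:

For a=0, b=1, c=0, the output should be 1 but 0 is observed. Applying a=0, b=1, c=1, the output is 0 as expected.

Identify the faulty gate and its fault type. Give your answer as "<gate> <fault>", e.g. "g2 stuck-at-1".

Fault-free values for test 1 (a=0, b=1, c=0): g1=1, g2=0, g3=1, g4=1, giving Y=1. Observed 0.
Test 1: faults giving observed 0 are {g4 stuck-at-0, g4 inverted output}.
Test 2 (a=0, b=1, c=1): fault-free g1=0, g2=1, g3=1, g4=0 → 0; observed 0. Eliminates g4 inverted output.
Only g4 stuck-at-0 is consistent with every test.

g4 stuck-at-0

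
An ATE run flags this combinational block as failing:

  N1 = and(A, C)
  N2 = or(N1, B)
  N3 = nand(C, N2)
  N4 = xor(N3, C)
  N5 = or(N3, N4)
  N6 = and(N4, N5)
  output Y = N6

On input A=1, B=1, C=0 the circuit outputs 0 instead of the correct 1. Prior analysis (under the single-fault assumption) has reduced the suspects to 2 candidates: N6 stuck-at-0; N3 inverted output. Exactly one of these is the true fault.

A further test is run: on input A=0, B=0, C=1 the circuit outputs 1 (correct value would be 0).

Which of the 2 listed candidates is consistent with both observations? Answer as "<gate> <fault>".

N3 inverted output

Evaluate each candidate on input A=0, B=0, C=1:
  N6 stuck-at-0: N1=0, N2=0, N3=1, N4=0, N5=1, N6=0 [stuck-at-0] → 0 — eliminated
  N3 inverted output: N1=0, N2=0, N3=0 [inverted output], N4=1, N5=1, N6=1 → 1 — matches
Only N3 inverted output reproduces the observed 1.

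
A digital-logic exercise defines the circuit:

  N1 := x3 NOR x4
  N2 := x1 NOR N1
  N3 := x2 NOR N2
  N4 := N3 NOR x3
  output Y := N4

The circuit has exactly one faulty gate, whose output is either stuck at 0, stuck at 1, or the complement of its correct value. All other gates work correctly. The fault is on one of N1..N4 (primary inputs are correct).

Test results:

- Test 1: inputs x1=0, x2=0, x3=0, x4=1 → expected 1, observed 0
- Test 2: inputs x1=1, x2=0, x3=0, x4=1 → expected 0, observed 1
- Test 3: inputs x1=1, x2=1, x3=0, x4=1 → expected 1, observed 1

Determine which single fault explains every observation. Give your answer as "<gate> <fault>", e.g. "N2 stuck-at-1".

Fault-free values for test 1 (x1=0, x2=0, x3=0, x4=1): N1=0, N2=1, N3=0, N4=1, giving Y=1. Observed 0.
Test 1: faults giving observed 0 are {N1 stuck-at-1, N1 inverted output, N2 stuck-at-0, N2 inverted output, N3 stuck-at-1, N3 inverted output, N4 stuck-at-0, N4 inverted output}.
Test 2 (x1=1, x2=0, x3=0, x4=1): fault-free N1=0, N2=0, N3=1, N4=0 → 0; observed 1. Eliminates N1 stuck-at-1, N1 inverted output, N2 stuck-at-0, N3 stuck-at-1, N4 stuck-at-0.
Test 3 (x1=1, x2=1, x3=0, x4=1): fault-free N1=0, N2=0, N3=0, N4=1 → 1; observed 1. Eliminates N3 inverted output, N4 inverted output.
Only N2 inverted output is consistent with every test.

N2 inverted output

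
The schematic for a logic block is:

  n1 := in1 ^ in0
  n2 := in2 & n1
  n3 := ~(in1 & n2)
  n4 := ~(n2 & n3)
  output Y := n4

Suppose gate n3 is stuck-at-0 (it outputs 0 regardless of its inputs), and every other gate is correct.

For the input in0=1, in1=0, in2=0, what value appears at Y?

Propagate with n3 forced: n1=1, n2=0, n3=0 [stuck-at-0], n4=1.
So Y = 1. (Same as the fault-free value — the fault is masked on this input.)

1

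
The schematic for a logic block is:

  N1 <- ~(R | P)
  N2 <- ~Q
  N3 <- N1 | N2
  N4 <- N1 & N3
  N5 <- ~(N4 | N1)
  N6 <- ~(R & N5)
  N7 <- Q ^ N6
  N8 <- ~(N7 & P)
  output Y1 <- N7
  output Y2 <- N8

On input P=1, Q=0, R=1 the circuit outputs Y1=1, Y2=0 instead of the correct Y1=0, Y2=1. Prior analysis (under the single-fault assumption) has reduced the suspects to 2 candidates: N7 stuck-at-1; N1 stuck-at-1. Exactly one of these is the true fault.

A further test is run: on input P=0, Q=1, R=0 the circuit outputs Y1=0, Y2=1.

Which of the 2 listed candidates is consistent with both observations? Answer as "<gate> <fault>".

Evaluate each candidate on input P=0, Q=1, R=0:
  N7 stuck-at-1: N1=1, N2=0, N3=1, N4=1, N5=0, N6=1, N7=1 [stuck-at-1], N8=1 → Y1=1, Y2=1 — eliminated
  N1 stuck-at-1: N1=1 [stuck-at-1], N2=0, N3=1, N4=1, N5=0, N6=1, N7=0, N8=1 → Y1=0, Y2=1 — matches
Only N1 stuck-at-1 reproduces the observed Y1=0, Y2=1.

N1 stuck-at-1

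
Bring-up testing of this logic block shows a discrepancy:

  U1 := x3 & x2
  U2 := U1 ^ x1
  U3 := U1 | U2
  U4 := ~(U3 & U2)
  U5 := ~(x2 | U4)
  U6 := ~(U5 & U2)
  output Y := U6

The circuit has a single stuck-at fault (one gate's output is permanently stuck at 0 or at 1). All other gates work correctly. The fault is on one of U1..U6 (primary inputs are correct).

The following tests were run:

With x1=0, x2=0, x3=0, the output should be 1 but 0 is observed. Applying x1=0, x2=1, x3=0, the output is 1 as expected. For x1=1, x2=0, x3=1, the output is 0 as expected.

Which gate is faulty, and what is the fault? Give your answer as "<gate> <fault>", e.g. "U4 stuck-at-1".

U2 stuck-at-1

Fault-free values for test 1 (x1=0, x2=0, x3=0): U1=0, U2=0, U3=0, U4=1, U5=0, U6=1, giving Y=1. Observed 0.
Test 1: faults giving observed 0 are {U1 stuck-at-1, U2 stuck-at-1, U6 stuck-at-0}.
Test 2 (x1=0, x2=1, x3=0): fault-free U1=0, U2=0, U3=0, U4=1, U5=0, U6=1 → 1; observed 1. Eliminates U6 stuck-at-0.
Test 3 (x1=1, x2=0, x3=1): fault-free U1=0, U2=1, U3=1, U4=0, U5=1, U6=0 → 0; observed 0. Eliminates U1 stuck-at-1.
Only U2 stuck-at-1 is consistent with every test.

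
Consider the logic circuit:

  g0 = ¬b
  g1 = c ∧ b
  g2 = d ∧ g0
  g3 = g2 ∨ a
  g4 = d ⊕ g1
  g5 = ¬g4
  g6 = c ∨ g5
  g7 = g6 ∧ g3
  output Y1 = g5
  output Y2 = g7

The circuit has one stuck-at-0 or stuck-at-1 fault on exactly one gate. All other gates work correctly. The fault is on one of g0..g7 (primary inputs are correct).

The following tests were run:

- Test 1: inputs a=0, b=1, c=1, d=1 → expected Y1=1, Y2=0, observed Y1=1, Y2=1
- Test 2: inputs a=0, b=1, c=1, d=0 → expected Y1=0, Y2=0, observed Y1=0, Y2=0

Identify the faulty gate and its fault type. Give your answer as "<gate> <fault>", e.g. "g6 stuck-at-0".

g0 stuck-at-1

Fault-free values for test 1 (a=0, b=1, c=1, d=1): g0=0, g1=1, g2=0, g3=0, g4=0, g5=1, g6=1, g7=0, giving Y1=1, Y2=0. Observed Y1=1, Y2=1.
Test 1: faults giving observed Y1=1, Y2=1 are {g0 stuck-at-1, g2 stuck-at-1, g3 stuck-at-1, g7 stuck-at-1}.
Test 2 (a=0, b=1, c=1, d=0): fault-free g0=0, g1=1, g2=0, g3=0, g4=1, g5=0, g6=1, g7=0 → Y1=0, Y2=0; observed Y1=0, Y2=0. Eliminates g2 stuck-at-1, g3 stuck-at-1, g7 stuck-at-1.
Only g0 stuck-at-1 is consistent with every test.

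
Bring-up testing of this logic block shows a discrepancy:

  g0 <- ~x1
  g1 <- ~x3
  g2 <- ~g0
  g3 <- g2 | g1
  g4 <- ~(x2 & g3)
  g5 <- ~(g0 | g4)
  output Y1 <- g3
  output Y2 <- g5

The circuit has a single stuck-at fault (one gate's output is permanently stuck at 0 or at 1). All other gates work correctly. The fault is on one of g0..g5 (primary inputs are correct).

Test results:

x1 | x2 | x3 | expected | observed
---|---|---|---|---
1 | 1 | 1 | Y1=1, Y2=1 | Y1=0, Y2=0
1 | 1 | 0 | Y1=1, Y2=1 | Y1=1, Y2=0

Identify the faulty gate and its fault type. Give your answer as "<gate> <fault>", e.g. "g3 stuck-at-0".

Fault-free values for test 1 (x1=1, x2=1, x3=1): g0=0, g1=0, g2=1, g3=1, g4=0, g5=1, giving Y1=1, Y2=1. Observed Y1=0, Y2=0.
Test 1: faults giving observed Y1=0, Y2=0 are {g0 stuck-at-1, g2 stuck-at-0, g3 stuck-at-0}.
Test 2 (x1=1, x2=1, x3=0): fault-free g0=0, g1=1, g2=1, g3=1, g4=0, g5=1 → Y1=1, Y2=1; observed Y1=1, Y2=0. Eliminates g2 stuck-at-0, g3 stuck-at-0.
Only g0 stuck-at-1 is consistent with every test.

g0 stuck-at-1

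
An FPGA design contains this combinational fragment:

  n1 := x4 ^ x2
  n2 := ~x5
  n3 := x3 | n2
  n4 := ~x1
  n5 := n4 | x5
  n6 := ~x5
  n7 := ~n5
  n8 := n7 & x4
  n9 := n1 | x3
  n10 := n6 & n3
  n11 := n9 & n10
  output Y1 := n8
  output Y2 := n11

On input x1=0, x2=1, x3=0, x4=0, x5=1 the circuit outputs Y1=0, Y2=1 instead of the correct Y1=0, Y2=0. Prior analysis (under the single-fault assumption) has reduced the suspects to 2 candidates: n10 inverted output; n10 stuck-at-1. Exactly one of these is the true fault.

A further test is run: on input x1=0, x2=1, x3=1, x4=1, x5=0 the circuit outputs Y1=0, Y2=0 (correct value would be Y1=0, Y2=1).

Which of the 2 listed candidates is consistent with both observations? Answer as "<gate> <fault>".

n10 inverted output

Evaluate each candidate on input x1=0, x2=1, x3=1, x4=1, x5=0:
  n10 inverted output: n1=0, n2=1, n3=1, n4=1, n5=1, n6=1, n7=0, n8=0, n9=1, n10=0 [inverted output], n11=0 → Y1=0, Y2=0 — matches
  n10 stuck-at-1: n1=0, n2=1, n3=1, n4=1, n5=1, n6=1, n7=0, n8=0, n9=1, n10=1 [stuck-at-1], n11=1 → Y1=0, Y2=1 — eliminated
Only n10 inverted output reproduces the observed Y1=0, Y2=0.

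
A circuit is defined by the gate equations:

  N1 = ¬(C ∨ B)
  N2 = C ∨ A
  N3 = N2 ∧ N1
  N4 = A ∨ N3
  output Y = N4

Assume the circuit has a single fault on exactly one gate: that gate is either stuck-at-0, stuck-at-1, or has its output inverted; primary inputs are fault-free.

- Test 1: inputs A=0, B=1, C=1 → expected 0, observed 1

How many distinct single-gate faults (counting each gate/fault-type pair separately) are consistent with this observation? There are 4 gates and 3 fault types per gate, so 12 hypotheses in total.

Fault-free: N1=0, N2=1, N3=0, N4=0 → 0. Observed 1.
  N1 stuck-at-0: output 0 ✗
  N1 stuck-at-1: output 1 ✓
  N1 inverted output: output 1 ✓
  N2 stuck-at-0: output 0 ✗
  N2 stuck-at-1: output 0 ✗
  N2 inverted output: output 0 ✗
  N3 stuck-at-0: output 0 ✗
  N3 stuck-at-1: output 1 ✓
  N3 inverted output: output 1 ✓
  N4 stuck-at-0: output 0 ✗
  N4 stuck-at-1: output 1 ✓
  N4 inverted output: output 1 ✓
Consistent faults: {N1 stuck-at-1, N1 inverted output, N3 stuck-at-1, N3 inverted output, N4 stuck-at-1, N4 inverted output} — 6 in all.

6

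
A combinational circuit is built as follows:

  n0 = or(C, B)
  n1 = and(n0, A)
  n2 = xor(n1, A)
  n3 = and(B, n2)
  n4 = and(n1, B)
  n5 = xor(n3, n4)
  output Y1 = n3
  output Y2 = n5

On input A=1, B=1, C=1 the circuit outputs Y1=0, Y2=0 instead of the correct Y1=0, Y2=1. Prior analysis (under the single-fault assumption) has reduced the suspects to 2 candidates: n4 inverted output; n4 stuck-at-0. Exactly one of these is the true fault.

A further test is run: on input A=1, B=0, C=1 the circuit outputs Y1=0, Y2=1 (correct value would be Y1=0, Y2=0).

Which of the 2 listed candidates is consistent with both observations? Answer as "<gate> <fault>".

Evaluate each candidate on input A=1, B=0, C=1:
  n4 inverted output: n0=1, n1=1, n2=0, n3=0, n4=1 [inverted output], n5=1 → Y1=0, Y2=1 — matches
  n4 stuck-at-0: n0=1, n1=1, n2=0, n3=0, n4=0 [stuck-at-0], n5=0 → Y1=0, Y2=0 — eliminated
Only n4 inverted output reproduces the observed Y1=0, Y2=1.

n4 inverted output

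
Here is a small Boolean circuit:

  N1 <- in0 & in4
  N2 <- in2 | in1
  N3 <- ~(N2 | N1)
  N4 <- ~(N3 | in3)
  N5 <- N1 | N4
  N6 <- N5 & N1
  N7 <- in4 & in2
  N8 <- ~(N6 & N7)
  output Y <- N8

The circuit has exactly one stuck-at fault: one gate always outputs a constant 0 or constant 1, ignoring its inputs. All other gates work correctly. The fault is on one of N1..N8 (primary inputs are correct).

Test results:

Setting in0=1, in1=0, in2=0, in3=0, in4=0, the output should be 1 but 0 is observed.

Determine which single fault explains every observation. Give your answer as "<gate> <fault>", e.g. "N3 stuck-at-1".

Fault-free values for test 1 (in0=1, in1=0, in2=0, in3=0, in4=0): N1=0, N2=0, N3=1, N4=0, N5=0, N6=0, N7=0, N8=1, giving Y=1. Observed 0.
Test 1: faults giving observed 0 are {N8 stuck-at-0}.
Only N8 stuck-at-0 is consistent with every test.

N8 stuck-at-0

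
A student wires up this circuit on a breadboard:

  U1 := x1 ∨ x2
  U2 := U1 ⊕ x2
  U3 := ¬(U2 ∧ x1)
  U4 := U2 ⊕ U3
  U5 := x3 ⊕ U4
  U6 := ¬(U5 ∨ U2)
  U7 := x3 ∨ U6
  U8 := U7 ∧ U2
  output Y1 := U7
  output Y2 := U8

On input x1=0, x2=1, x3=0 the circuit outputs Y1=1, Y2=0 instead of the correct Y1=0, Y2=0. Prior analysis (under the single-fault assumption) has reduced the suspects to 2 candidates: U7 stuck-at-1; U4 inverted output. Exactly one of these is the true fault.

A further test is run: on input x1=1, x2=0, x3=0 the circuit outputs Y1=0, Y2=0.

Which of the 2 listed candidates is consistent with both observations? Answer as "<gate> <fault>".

Evaluate each candidate on input x1=1, x2=0, x3=0:
  U7 stuck-at-1: U1=1, U2=1, U3=0, U4=1, U5=1, U6=0, U7=1 [stuck-at-1], U8=1 → Y1=1, Y2=1 — eliminated
  U4 inverted output: U1=1, U2=1, U3=0, U4=0 [inverted output], U5=0, U6=0, U7=0, U8=0 → Y1=0, Y2=0 — matches
Only U4 inverted output reproduces the observed Y1=0, Y2=0.

U4 inverted output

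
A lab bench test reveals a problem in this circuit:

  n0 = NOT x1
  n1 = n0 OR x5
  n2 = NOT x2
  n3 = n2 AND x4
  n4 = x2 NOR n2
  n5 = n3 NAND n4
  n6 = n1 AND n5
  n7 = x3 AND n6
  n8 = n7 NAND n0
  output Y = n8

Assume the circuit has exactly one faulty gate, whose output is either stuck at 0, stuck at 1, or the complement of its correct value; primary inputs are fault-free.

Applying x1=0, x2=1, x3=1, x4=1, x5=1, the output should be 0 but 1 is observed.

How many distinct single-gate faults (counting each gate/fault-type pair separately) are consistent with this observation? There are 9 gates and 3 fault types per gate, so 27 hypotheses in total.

12

Fault-free: n0=1, n1=1, n2=0, n3=0, n4=0, n5=1, n6=1, n7=1, n8=0 → 0. Observed 1.
  n0: stuck-at-0, inverted output ✓; others ✗
  n1: stuck-at-0, inverted output ✓; others ✗
  n2: none of the 3 fault types match ✗
  n3: none of the 3 fault types match ✗
  n4: none of the 3 fault types match ✗
  n5: stuck-at-0, inverted output ✓; others ✗
  n6: stuck-at-0, inverted output ✓; others ✗
  n7: stuck-at-0, inverted output ✓; others ✗
  n8: stuck-at-1, inverted output ✓; others ✗
Consistent faults: {n0 stuck-at-0, n0 inverted output, n1 stuck-at-0, n1 inverted output, n5 stuck-at-0, n5 inverted output, n6 stuck-at-0, n6 inverted output, n7 stuck-at-0, n7 inverted output, n8 stuck-at-1, n8 inverted output} — 12 in all.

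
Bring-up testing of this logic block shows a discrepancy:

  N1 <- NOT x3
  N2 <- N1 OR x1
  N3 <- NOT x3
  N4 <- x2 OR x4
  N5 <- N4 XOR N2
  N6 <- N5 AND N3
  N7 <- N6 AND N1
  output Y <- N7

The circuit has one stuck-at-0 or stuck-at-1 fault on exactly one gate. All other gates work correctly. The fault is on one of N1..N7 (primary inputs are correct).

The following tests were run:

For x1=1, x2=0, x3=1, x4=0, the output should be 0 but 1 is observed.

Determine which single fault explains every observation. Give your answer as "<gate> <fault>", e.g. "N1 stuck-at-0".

Fault-free values for test 1 (x1=1, x2=0, x3=1, x4=0): N1=0, N2=1, N3=0, N4=0, N5=1, N6=0, N7=0, giving Y=0. Observed 1.
Test 1: faults giving observed 1 are {N7 stuck-at-1}.
Only N7 stuck-at-1 is consistent with every test.

N7 stuck-at-1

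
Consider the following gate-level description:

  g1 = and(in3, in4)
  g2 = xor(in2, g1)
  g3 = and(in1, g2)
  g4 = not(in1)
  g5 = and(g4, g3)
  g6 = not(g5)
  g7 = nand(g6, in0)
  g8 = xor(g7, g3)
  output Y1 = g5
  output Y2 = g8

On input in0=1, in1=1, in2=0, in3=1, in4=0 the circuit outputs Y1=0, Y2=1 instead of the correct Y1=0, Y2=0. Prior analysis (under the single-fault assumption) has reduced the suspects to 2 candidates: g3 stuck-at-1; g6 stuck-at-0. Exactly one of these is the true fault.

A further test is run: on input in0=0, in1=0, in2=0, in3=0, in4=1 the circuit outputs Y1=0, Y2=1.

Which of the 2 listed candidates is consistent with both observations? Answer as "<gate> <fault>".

g6 stuck-at-0

Evaluate each candidate on input in0=0, in1=0, in2=0, in3=0, in4=1:
  g3 stuck-at-1: g1=0, g2=0, g3=1 [stuck-at-1], g4=1, g5=1, g6=0, g7=1, g8=0 → Y1=1, Y2=0 — eliminated
  g6 stuck-at-0: g1=0, g2=0, g3=0, g4=1, g5=0, g6=0 [stuck-at-0], g7=1, g8=1 → Y1=0, Y2=1 — matches
Only g6 stuck-at-0 reproduces the observed Y1=0, Y2=1.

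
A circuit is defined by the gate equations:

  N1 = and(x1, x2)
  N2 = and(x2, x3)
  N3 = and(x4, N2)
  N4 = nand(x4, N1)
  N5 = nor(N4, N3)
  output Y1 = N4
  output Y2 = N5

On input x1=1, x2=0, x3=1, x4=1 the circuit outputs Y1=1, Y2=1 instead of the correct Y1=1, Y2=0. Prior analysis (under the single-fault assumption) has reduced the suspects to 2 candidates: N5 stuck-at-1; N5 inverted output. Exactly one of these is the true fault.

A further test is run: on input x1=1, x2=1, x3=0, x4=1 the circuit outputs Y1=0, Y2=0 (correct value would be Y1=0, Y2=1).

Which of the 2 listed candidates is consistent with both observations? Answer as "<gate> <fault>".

Evaluate each candidate on input x1=1, x2=1, x3=0, x4=1:
  N5 stuck-at-1: N1=1, N2=0, N3=0, N4=0, N5=1 [stuck-at-1] → Y1=0, Y2=1 — eliminated
  N5 inverted output: N1=1, N2=0, N3=0, N4=0, N5=0 [inverted output] → Y1=0, Y2=0 — matches
Only N5 inverted output reproduces the observed Y1=0, Y2=0.

N5 inverted output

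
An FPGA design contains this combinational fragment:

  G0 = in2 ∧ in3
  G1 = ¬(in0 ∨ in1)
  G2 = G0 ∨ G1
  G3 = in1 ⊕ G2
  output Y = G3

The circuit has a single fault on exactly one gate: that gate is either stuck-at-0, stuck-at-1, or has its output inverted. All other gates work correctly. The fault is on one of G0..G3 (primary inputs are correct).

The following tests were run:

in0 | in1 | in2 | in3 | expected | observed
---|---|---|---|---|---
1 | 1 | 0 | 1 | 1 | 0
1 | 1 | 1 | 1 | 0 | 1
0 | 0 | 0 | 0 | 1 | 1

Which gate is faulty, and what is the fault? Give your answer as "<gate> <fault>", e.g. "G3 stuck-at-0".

G0 inverted output

Fault-free values for test 1 (in0=1, in1=1, in2=0, in3=1): G0=0, G1=0, G2=0, G3=1, giving Y=1. Observed 0.
Test 1: faults giving observed 0 are {G0 stuck-at-1, G0 inverted output, G1 stuck-at-1, G1 inverted output, G2 stuck-at-1, G2 inverted output, G3 stuck-at-0, G3 inverted output}.
Test 2 (in0=1, in1=1, in2=1, in3=1): fault-free G0=1, G1=0, G2=1, G3=0 → 0; observed 1. Eliminates G0 stuck-at-1, G1 stuck-at-1, G1 inverted output, G2 stuck-at-1, G3 stuck-at-0.
Test 3 (in0=0, in1=0, in2=0, in3=0): fault-free G0=0, G1=1, G2=1, G3=1 → 1; observed 1. Eliminates G2 inverted output, G3 inverted output.
Only G0 inverted output is consistent with every test.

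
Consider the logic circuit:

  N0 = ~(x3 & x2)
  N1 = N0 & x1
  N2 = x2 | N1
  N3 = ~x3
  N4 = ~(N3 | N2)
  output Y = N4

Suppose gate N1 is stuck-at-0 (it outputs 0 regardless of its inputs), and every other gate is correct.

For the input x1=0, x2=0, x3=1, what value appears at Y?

Propagate with N1 forced: N0=1, N1=0 [stuck-at-0], N2=0, N3=0, N4=1.
So Y = 1. (Same as the fault-free value — the fault is masked on this input.)

1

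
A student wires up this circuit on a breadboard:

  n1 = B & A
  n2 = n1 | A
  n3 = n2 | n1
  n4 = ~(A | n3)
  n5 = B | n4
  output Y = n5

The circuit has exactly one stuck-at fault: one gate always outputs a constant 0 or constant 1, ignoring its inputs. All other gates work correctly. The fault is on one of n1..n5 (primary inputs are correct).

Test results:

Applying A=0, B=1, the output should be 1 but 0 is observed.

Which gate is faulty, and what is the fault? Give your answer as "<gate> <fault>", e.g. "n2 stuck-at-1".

n5 stuck-at-0

Fault-free values for test 1 (A=0, B=1): n1=0, n2=0, n3=0, n4=1, n5=1, giving Y=1. Observed 0.
Test 1: faults giving observed 0 are {n5 stuck-at-0}.
Only n5 stuck-at-0 is consistent with every test.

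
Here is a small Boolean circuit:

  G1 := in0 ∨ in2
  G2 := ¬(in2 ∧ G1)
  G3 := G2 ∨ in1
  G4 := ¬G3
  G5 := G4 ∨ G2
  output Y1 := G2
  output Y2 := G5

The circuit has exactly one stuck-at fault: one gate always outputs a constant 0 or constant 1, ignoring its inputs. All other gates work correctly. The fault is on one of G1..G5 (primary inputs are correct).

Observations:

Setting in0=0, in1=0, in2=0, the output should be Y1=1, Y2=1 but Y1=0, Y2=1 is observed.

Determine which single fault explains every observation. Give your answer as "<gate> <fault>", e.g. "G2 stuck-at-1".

Fault-free values for test 1 (in0=0, in1=0, in2=0): G1=0, G2=1, G3=1, G4=0, G5=1, giving Y1=1, Y2=1. Observed Y1=0, Y2=1.
Test 1: faults giving observed Y1=0, Y2=1 are {G2 stuck-at-0}.
Only G2 stuck-at-0 is consistent with every test.

G2 stuck-at-0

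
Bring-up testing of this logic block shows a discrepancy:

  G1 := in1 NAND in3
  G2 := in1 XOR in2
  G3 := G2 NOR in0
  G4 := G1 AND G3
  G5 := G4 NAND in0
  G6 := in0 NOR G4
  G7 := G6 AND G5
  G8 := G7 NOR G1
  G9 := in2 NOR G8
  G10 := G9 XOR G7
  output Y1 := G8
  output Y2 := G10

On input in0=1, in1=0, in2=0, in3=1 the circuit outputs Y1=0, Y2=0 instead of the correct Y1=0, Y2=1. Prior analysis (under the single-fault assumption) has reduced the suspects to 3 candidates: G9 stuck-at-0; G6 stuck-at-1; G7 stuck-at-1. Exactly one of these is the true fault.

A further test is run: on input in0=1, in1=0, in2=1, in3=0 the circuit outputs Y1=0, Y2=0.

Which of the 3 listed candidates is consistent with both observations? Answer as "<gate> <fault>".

Evaluate each candidate on input in0=1, in1=0, in2=1, in3=0:
  G9 stuck-at-0: G1=1, G2=1, G3=0, G4=0, G5=1, G6=0, G7=0, G8=0, G9=0 [stuck-at-0], G10=0 → Y1=0, Y2=0 — matches
  G6 stuck-at-1: G1=1, G2=1, G3=0, G4=0, G5=1, G6=1 [stuck-at-1], G7=1, G8=0, G9=0, G10=1 → Y1=0, Y2=1 — eliminated
  G7 stuck-at-1: G1=1, G2=1, G3=0, G4=0, G5=1, G6=0, G7=1 [stuck-at-1], G8=0, G9=0, G10=1 → Y1=0, Y2=1 — eliminated
Only G9 stuck-at-0 reproduces the observed Y1=0, Y2=0.

G9 stuck-at-0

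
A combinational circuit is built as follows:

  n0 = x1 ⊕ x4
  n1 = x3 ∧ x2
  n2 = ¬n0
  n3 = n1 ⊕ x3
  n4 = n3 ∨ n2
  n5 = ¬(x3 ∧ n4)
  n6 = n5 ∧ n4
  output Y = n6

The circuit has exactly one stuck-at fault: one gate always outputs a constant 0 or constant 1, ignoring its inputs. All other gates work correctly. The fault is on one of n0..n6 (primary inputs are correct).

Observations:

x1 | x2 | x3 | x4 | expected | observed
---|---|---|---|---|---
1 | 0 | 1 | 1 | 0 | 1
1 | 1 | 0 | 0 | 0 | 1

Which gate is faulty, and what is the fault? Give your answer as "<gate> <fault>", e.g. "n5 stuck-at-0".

n6 stuck-at-1

Fault-free values for test 1 (x1=1, x2=0, x3=1, x4=1): n0=0, n1=0, n2=1, n3=1, n4=1, n5=0, n6=0, giving Y=0. Observed 1.
Test 1: faults giving observed 1 are {n5 stuck-at-1, n6 stuck-at-1}.
Test 2 (x1=1, x2=1, x3=0, x4=0): fault-free n0=1, n1=0, n2=0, n3=0, n4=0, n5=1, n6=0 → 0; observed 1. Eliminates n5 stuck-at-1.
Only n6 stuck-at-1 is consistent with every test.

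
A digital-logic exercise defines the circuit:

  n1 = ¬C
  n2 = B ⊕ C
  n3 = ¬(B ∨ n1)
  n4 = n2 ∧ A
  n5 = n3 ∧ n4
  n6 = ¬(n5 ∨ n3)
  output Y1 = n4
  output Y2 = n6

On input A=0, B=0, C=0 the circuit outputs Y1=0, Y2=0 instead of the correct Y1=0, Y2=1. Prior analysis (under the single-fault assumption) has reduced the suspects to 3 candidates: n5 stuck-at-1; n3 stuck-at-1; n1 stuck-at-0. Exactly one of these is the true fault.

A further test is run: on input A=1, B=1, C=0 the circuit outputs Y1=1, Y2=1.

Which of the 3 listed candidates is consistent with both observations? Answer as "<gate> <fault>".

Evaluate each candidate on input A=1, B=1, C=0:
  n5 stuck-at-1: n1=1, n2=1, n3=0, n4=1, n5=1 [stuck-at-1], n6=0 → Y1=1, Y2=0 — eliminated
  n3 stuck-at-1: n1=1, n2=1, n3=1 [stuck-at-1], n4=1, n5=1, n6=0 → Y1=1, Y2=0 — eliminated
  n1 stuck-at-0: n1=0 [stuck-at-0], n2=1, n3=0, n4=1, n5=0, n6=1 → Y1=1, Y2=1 — matches
Only n1 stuck-at-0 reproduces the observed Y1=1, Y2=1.

n1 stuck-at-0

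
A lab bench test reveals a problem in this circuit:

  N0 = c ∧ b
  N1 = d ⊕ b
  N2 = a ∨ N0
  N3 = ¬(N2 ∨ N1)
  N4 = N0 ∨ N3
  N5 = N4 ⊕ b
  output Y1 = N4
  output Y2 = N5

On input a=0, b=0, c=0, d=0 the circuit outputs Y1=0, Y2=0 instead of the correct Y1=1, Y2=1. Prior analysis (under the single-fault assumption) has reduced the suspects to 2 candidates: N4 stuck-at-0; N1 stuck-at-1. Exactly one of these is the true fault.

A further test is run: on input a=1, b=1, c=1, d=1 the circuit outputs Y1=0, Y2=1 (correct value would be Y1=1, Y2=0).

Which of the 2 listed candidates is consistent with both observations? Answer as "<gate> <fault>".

N4 stuck-at-0

Evaluate each candidate on input a=1, b=1, c=1, d=1:
  N4 stuck-at-0: N0=1, N1=0, N2=1, N3=0, N4=0 [stuck-at-0], N5=1 → Y1=0, Y2=1 — matches
  N1 stuck-at-1: N0=1, N1=1 [stuck-at-1], N2=1, N3=0, N4=1, N5=0 → Y1=1, Y2=0 — eliminated
Only N4 stuck-at-0 reproduces the observed Y1=0, Y2=1.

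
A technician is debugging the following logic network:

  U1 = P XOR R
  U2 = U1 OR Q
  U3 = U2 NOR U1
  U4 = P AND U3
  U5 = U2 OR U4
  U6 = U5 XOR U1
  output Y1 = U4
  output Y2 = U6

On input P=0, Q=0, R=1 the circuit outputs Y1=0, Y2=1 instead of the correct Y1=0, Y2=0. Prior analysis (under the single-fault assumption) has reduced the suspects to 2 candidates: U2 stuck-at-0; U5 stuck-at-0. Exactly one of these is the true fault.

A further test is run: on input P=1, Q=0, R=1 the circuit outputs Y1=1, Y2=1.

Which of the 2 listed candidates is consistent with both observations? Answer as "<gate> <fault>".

U2 stuck-at-0

Evaluate each candidate on input P=1, Q=0, R=1:
  U2 stuck-at-0: U1=0, U2=0 [stuck-at-0], U3=1, U4=1, U5=1, U6=1 → Y1=1, Y2=1 — matches
  U5 stuck-at-0: U1=0, U2=0, U3=1, U4=1, U5=0 [stuck-at-0], U6=0 → Y1=1, Y2=0 — eliminated
Only U2 stuck-at-0 reproduces the observed Y1=1, Y2=1.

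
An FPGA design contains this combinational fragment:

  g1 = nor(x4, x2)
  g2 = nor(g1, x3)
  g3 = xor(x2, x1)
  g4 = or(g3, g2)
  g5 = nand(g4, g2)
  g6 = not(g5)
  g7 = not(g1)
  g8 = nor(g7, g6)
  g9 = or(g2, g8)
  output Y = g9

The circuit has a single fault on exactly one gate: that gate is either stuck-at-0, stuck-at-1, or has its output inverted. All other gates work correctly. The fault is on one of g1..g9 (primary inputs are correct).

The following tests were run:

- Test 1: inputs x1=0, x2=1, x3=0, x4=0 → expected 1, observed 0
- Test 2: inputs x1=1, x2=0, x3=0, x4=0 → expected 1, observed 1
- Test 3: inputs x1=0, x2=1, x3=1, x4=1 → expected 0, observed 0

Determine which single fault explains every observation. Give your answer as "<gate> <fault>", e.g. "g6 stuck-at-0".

g2 stuck-at-0

Fault-free values for test 1 (x1=0, x2=1, x3=0, x4=0): g1=0, g2=1, g3=1, g4=1, g5=0, g6=1, g7=1, g8=0, g9=1, giving Y=1. Observed 0.
Test 1: faults giving observed 0 are {g2 stuck-at-0, g2 inverted output, g9 stuck-at-0, g9 inverted output}.
Test 2 (x1=1, x2=0, x3=0, x4=0): fault-free g1=1, g2=0, g3=1, g4=1, g5=1, g6=0, g7=0, g8=1, g9=1 → 1; observed 1. Eliminates g9 stuck-at-0, g9 inverted output.
Test 3 (x1=0, x2=1, x3=1, x4=1): fault-free g1=0, g2=0, g3=1, g4=1, g5=1, g6=0, g7=1, g8=0, g9=0 → 0; observed 0. Eliminates g2 inverted output.
Only g2 stuck-at-0 is consistent with every test.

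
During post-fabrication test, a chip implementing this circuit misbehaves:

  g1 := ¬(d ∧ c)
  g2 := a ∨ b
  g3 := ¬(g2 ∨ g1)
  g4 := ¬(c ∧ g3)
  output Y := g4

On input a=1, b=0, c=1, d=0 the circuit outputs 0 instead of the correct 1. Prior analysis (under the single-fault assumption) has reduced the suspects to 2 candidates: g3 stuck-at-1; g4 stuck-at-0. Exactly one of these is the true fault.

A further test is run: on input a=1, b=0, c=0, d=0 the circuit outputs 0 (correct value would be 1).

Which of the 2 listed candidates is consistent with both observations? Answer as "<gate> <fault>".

Evaluate each candidate on input a=1, b=0, c=0, d=0:
  g3 stuck-at-1: g1=1, g2=1, g3=1 [stuck-at-1], g4=1 → 1 — eliminated
  g4 stuck-at-0: g1=1, g2=1, g3=0, g4=0 [stuck-at-0] → 0 — matches
Only g4 stuck-at-0 reproduces the observed 0.

g4 stuck-at-0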